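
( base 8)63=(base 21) 29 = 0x33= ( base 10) 51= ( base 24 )23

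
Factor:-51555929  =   - 103^1*317^1*1579^1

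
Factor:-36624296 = - 2^3*4578037^1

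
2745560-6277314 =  - 3531754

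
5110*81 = 413910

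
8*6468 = 51744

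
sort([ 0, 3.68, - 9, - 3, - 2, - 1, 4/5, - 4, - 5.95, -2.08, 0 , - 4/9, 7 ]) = [ - 9, - 5.95, - 4, - 3,-2.08, - 2, - 1, - 4/9,0, 0,4/5,3.68,7]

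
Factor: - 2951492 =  - 2^2*737873^1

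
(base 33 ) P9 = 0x342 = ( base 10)834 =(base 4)31002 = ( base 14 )438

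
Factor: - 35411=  - 17^1*2083^1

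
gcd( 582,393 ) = 3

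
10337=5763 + 4574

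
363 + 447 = 810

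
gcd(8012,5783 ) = 1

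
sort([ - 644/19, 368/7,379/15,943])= [-644/19,379/15, 368/7,943] 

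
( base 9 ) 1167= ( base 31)S3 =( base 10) 871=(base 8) 1547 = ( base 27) 157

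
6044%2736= 572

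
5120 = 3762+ 1358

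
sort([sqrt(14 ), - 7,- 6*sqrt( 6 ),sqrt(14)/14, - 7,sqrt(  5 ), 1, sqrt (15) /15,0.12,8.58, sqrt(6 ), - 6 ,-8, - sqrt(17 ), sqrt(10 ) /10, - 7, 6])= [ - 6*sqrt(6), - 8, - 7, - 7, - 7, - 6,-sqrt (17 ),0.12,  sqrt( 15 ) /15, sqrt(14 ) /14, sqrt( 10)/10,1, sqrt( 5 ), sqrt(6 ), sqrt(14) , 6, 8.58]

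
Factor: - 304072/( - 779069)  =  2^3 * 191^1*199^1 * 779069^( - 1 ) 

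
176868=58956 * 3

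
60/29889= 20/9963 = 0.00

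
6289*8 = 50312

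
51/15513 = 17/5171 = 0.00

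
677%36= 29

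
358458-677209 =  - 318751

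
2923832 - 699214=2224618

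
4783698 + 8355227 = 13138925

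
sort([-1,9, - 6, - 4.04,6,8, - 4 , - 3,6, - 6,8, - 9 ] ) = [ - 9 , - 6 ,  -  6, - 4.04, - 4, - 3,- 1,6,6,8,8,9]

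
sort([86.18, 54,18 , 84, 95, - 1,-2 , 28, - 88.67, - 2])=[ - 88.67, - 2, - 2, - 1,  18 , 28,54,84, 86.18,95] 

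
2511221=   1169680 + 1341541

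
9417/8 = 9417/8= 1177.12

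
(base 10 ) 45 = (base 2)101101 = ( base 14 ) 33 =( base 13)36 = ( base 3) 1200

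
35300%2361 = 2246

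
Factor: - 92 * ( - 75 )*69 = 2^2 * 3^2 *5^2*23^2 = 476100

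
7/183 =7/183 = 0.04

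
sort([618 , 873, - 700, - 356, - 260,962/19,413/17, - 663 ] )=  [- 700, - 663,-356, - 260, 413/17,962/19, 618,873 ] 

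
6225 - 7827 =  - 1602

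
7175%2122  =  809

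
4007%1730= 547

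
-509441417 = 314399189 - 823840606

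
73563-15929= 57634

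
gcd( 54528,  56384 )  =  64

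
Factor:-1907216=-2^4*199^1  *599^1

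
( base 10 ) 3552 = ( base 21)813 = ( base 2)110111100000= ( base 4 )313200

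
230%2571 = 230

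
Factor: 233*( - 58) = -13514 = -2^1*29^1 * 233^1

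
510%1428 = 510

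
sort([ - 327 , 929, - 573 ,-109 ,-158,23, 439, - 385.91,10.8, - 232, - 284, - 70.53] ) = [  -  573, - 385.91, - 327, - 284, - 232, - 158,  -  109,- 70.53, 10.8, 23,439,929 ]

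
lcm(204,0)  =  0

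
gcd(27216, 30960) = 144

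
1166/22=53 = 53.00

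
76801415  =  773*99355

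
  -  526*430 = - 226180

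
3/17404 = 3/17404 = 0.00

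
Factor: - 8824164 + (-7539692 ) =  - 2^4*23^1*53^1*839^1= - 16363856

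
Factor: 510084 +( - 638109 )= - 128025 = - 3^2*5^2*569^1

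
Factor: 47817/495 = 3^1 * 5^( - 1) *7^1*23^1 = 483/5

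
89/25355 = 89/25355 = 0.00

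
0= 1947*0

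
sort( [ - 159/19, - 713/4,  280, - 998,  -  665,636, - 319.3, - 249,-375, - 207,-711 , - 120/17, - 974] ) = [ - 998, - 974, - 711,  -  665, - 375, - 319.3, - 249,-207, - 713/4 , - 159/19, - 120/17,280, 636] 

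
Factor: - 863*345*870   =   - 2^1* 3^2* 5^2*23^1*29^1* 863^1 = - 259029450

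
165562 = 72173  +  93389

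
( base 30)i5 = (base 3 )202012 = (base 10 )545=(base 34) G1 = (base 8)1041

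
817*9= 7353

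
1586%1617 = 1586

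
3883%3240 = 643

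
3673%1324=1025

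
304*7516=2284864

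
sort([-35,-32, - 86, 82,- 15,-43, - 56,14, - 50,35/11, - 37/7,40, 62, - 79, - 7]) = [-86, - 79, - 56, - 50,-43,-35,- 32, - 15,-7, - 37/7,35/11,14, 40, 62,82]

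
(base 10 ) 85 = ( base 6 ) 221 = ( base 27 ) 34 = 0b1010101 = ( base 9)104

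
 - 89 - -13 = -76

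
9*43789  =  394101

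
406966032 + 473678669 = 880644701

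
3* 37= 111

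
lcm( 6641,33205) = 33205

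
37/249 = 37/249  =  0.15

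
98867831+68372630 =167240461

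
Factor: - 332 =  - 2^2 * 83^1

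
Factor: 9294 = 2^1 * 3^1*1549^1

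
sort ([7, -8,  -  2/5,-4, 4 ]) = [ - 8, - 4 , - 2/5, 4, 7 ]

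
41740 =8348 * 5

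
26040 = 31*840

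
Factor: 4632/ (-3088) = -2^( - 1)*3^1= - 3/2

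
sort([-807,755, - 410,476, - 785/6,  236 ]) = [  -  807, - 410,  -  785/6, 236,476,755 ] 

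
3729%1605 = 519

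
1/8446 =1/8446 =0.00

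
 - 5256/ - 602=8 + 220/301 =8.73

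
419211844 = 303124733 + 116087111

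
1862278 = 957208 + 905070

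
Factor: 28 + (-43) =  - 3^1*5^1 = -15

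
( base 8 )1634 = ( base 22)1K0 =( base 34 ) R6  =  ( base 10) 924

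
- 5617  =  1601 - 7218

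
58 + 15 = 73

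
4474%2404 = 2070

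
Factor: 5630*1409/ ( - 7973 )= - 2^1*5^1*7^( - 1) * 17^(  -  1 )*67^(-1)*563^1*1409^1 = - 7932670/7973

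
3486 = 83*42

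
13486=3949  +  9537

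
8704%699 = 316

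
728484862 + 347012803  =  1075497665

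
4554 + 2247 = 6801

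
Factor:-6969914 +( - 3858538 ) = -2^2*3^1*89^1*10139^1= - 10828452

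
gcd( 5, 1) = 1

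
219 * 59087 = 12940053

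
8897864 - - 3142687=12040551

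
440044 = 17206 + 422838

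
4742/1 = 4742  =  4742.00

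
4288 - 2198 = 2090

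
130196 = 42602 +87594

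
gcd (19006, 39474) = 1462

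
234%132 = 102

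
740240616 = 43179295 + 697061321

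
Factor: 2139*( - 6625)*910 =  - 2^1*3^1 * 5^4*7^1 * 13^1*23^1*31^1*53^1 = - 12895496250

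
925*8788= 8128900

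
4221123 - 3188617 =1032506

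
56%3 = 2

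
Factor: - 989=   -  23^1 * 43^1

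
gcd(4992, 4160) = 832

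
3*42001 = 126003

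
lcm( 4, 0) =0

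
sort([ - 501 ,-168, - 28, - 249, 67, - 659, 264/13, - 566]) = [ -659,- 566 ,-501,- 249, - 168,-28,264/13,67] 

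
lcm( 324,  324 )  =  324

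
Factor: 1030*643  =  2^1 * 5^1* 103^1*643^1 =662290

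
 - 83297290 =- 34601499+-48695791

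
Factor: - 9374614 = -2^1*79^1*59333^1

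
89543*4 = 358172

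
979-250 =729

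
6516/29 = 224 + 20/29 = 224.69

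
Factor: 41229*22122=912067938 = 2^1*3^6*509^1 * 1229^1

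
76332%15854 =12916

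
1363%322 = 75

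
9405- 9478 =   -  73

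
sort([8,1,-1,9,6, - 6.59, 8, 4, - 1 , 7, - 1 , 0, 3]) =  [ - 6.59, - 1,-1, - 1,0,1, 3, 4, 6, 7, 8,8, 9 ]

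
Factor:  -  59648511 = - 3^1*13^1*1529449^1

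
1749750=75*23330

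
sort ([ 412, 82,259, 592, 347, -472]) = [ - 472,82, 259,347,  412, 592]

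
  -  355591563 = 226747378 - 582338941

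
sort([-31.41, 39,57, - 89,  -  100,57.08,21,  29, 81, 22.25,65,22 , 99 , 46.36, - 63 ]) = [-100, - 89 ,  -  63, - 31.41, 21,22, 22.25, 29, 39, 46.36,57 , 57.08, 65, 81,99]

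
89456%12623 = 1095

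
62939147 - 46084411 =16854736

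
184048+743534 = 927582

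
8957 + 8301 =17258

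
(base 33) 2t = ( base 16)5f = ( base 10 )95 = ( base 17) 5a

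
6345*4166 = 26433270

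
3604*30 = 108120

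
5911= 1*5911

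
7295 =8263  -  968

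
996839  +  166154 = 1162993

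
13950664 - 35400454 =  - 21449790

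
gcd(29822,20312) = 2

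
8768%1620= 668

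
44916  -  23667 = 21249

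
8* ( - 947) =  - 7576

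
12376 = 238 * 52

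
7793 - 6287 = 1506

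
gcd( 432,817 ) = 1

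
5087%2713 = 2374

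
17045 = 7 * 2435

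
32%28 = 4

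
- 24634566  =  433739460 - 458374026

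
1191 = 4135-2944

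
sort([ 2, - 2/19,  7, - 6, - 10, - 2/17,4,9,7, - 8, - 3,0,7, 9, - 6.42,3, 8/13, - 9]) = [ - 10, - 9,-8, - 6.42, - 6, - 3, - 2/17, - 2/19,0,8/13,  2, 3,4 , 7,  7, 7, 9,9]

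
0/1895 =0 = 0.00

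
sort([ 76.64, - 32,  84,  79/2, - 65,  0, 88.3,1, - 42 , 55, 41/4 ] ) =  [ - 65,-42, - 32,0,1,41/4,79/2 , 55,76.64,84,88.3 ]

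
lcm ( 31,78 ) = 2418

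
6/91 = 6/91 =0.07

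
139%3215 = 139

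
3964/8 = 991/2 = 495.50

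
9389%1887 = 1841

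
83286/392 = 212 + 13/28 = 212.46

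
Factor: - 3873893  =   - 3873893^1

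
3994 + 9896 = 13890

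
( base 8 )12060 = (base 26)7gk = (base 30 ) 5m8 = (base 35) 47N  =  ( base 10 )5168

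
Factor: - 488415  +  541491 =53076 = 2^2*3^1*4423^1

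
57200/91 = 4400/7 = 628.57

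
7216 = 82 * 88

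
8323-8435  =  -112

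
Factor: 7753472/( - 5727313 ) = - 2^8*31^1*977^1 * 5727313^( - 1)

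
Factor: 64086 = 2^1 * 3^1*11^1*971^1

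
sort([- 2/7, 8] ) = [-2/7, 8] 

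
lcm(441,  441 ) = 441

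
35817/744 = 48+35/248=48.14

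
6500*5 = 32500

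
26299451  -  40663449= - 14363998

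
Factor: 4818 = 2^1*3^1*11^1*73^1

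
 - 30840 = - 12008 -18832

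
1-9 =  - 8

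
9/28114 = 9/28114 = 0.00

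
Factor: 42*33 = 2^1*3^2 * 7^1*11^1= 1386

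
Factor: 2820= 2^2*3^1*5^1 * 47^1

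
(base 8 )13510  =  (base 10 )5960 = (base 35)4UA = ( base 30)6IK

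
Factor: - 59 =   -  59^1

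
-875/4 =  - 219 + 1/4 = - 218.75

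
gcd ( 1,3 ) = 1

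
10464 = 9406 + 1058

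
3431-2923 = 508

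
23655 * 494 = 11685570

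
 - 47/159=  - 47/159  =  -0.30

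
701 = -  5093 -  - 5794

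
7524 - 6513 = 1011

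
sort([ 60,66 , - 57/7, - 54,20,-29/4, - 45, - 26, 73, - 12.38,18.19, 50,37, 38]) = [  -  54 , - 45,-26,- 12.38, - 57/7,-29/4,18.19,  20, 37,38, 50,  60,  66, 73] 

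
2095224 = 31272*67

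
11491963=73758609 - 62266646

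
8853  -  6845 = 2008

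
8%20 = 8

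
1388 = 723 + 665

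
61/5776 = 61/5776 = 0.01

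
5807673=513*11321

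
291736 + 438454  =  730190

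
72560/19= 72560/19 =3818.95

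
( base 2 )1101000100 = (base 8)1504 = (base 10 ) 836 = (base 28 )11O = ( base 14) 43a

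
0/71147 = 0 = 0.00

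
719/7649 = 719/7649  =  0.09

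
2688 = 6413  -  3725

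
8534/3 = 2844 + 2/3 =2844.67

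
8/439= 8/439 = 0.02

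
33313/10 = 3331 + 3/10 = 3331.30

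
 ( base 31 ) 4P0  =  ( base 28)5or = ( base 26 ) 6lh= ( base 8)11013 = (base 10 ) 4619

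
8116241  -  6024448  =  2091793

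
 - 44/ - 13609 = 44/13609 =0.00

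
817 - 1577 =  -760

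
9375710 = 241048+9134662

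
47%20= 7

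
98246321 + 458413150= 556659471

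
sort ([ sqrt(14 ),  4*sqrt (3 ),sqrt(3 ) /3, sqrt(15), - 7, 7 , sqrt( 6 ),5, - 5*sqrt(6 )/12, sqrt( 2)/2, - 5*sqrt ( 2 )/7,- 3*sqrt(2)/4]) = [ - 7, - 3*sqrt( 2 )/4,-5 * sqrt(6 )/12,- 5 * sqrt(2) /7,sqrt(3 )/3,sqrt(2)/2, sqrt( 6 )  ,  sqrt( 14 ),sqrt(15), 5,4*sqrt (3), 7 ] 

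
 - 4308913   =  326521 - 4635434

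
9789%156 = 117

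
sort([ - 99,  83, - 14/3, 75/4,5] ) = [-99,- 14/3, 5,  75/4, 83] 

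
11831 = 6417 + 5414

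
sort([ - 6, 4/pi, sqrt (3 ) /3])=[ - 6,sqrt(3)/3, 4/pi]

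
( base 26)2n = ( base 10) 75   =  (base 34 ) 27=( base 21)3C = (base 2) 1001011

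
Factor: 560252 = 2^2 * 7^1*11^1*17^1*107^1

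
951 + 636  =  1587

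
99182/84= 1180 + 31/42 = 1180.74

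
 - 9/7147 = - 9/7147 = - 0.00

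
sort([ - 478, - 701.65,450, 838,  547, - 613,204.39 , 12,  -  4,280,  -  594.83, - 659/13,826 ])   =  [ - 701.65, - 613, - 594.83, - 478,  -  659/13 ,- 4  ,  12,204.39,280,450,547 , 826,  838] 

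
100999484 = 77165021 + 23834463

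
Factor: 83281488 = 2^4 * 3^1*433^1*4007^1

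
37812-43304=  - 5492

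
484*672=325248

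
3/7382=3/7382 = 0.00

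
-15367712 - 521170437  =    -  536538149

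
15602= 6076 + 9526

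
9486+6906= 16392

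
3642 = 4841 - 1199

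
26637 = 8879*3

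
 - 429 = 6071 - 6500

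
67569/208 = 324 + 177/208 = 324.85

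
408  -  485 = -77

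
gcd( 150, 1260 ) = 30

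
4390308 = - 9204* ( - 477 )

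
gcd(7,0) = 7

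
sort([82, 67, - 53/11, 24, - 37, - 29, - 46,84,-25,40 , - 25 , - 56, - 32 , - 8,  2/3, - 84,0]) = [ - 84, - 56, - 46, - 37, - 32, - 29 , - 25,-25 , - 8, - 53/11,0, 2/3 , 24, 40,67 , 82 , 84 ]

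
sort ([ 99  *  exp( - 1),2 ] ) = [2 , 99*exp( - 1) ] 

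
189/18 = 10 + 1/2 = 10.50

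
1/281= 1/281 = 0.00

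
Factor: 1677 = 3^1 * 13^1 * 43^1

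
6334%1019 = 220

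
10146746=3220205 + 6926541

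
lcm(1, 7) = 7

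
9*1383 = 12447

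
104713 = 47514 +57199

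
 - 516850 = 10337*( - 50)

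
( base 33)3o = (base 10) 123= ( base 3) 11120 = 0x7b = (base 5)443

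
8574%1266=978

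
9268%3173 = 2922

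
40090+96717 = 136807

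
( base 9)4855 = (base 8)7036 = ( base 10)3614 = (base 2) 111000011110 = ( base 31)3NI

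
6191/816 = 7 + 479/816 = 7.59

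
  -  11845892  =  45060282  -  56906174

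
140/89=140/89 = 1.57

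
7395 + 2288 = 9683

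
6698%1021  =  572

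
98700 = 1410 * 70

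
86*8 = 688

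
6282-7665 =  - 1383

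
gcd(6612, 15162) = 114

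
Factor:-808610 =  - 2^1*5^1*11^1*7351^1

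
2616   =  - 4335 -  - 6951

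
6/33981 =2/11327 = 0.00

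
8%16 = 8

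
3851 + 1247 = 5098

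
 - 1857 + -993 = -2850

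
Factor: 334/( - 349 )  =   - 2^1*167^1*349^( - 1 ) 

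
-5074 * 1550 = -7864700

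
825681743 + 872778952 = 1698460695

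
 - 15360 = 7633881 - 7649241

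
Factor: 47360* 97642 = 2^9*5^1*37^1*48821^1 = 4624325120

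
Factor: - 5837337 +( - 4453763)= -2^2*5^2*102911^1=- 10291100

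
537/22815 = 179/7605 = 0.02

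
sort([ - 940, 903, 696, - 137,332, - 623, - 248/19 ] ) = [ - 940, - 623, - 137 , - 248/19,  332, 696,903 ]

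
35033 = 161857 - 126824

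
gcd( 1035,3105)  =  1035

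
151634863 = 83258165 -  - 68376698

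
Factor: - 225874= - 2^1* 11^1 * 10267^1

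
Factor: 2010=2^1 * 3^1*5^1*67^1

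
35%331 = 35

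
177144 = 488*363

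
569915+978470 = 1548385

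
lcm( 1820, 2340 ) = 16380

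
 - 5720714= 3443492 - 9164206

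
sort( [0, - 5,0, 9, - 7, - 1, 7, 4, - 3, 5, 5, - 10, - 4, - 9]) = [  -  10, - 9, - 7, - 5, - 4, - 3, - 1, 0, 0, 4, 5,  5 , 7,9]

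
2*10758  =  21516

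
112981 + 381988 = 494969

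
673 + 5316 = 5989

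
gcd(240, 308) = 4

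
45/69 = 15/23  =  0.65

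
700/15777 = 700/15777 = 0.04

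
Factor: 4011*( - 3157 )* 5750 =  - 2^1*3^1*5^3*7^2*11^1 * 23^1 * 41^1*191^1  =  - 72810680250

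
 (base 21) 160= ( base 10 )567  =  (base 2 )1000110111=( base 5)4232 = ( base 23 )11F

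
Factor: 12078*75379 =2^1*3^2 * 11^1*43^1*61^1*1753^1 = 910427562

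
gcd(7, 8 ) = 1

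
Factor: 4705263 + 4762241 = 9467504 = 2^4*17^1*34807^1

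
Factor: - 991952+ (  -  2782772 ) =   -  3774724 = - 2^2*331^1*2851^1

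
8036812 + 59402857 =67439669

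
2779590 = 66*42115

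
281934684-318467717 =-36533033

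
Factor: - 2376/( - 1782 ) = 4/3 = 2^2*3^( - 1) 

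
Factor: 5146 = 2^1*31^1* 83^1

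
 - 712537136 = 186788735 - 899325871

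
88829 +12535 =101364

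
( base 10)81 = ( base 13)63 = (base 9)100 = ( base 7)144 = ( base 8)121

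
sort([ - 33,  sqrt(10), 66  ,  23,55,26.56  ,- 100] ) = [ - 100, - 33, sqrt( 10 ), 23, 26.56, 55,  66 ] 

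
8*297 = 2376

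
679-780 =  - 101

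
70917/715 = 99 + 12/65=99.18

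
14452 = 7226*2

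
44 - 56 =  - 12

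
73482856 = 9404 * 7814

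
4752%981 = 828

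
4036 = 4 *1009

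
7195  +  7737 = 14932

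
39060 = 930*42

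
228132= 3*76044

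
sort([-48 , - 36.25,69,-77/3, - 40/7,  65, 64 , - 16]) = [ -48, - 36.25,  -  77/3,-16, - 40/7,64, 65, 69 ]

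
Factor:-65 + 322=257 =257^1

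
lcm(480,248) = 14880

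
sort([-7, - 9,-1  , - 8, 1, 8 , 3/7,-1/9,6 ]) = [ - 9, - 8,-7, - 1, - 1/9, 3/7 , 1 , 6,8] 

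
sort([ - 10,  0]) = [ - 10,  0 ]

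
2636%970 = 696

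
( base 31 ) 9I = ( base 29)a7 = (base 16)129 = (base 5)2142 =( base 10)297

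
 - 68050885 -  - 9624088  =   -58426797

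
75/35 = 15/7 = 2.14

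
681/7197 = 227/2399 = 0.09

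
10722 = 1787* 6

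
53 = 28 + 25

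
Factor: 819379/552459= 3^( - 1 )*11^1*74489^1*184153^( - 1 )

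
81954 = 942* 87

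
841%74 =27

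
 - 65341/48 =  - 1362 + 35/48 = - 1361.27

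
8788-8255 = 533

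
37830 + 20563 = 58393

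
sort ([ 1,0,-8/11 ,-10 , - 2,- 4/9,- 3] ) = [  -  10,-3,  -  2,  -  8/11,-4/9,0,1 ] 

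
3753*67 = 251451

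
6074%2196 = 1682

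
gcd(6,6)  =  6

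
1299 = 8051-6752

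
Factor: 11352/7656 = 29^( - 1)*43^1  =  43/29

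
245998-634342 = -388344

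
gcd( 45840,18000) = 240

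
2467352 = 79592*31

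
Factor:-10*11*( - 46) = 2^2*5^1 * 11^1*23^1=5060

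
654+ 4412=5066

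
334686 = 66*5071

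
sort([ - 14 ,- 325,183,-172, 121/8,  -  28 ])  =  [ - 325, -172, - 28,  -  14,121/8,183]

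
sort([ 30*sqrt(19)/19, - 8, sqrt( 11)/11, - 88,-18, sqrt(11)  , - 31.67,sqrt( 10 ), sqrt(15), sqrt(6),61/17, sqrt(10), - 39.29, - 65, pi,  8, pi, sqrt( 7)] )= [-88, - 65, -39.29, - 31.67, - 18, - 8, sqrt (11 )/11, sqrt(6 ),  sqrt(7),  pi, pi, sqrt(10 ), sqrt(10),sqrt(11 ), 61/17, sqrt(15),30*sqrt(19)/19 , 8]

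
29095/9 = 3232  +  7/9  =  3232.78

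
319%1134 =319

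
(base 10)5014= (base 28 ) 6b2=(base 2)1001110010110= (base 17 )105g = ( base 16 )1396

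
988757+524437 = 1513194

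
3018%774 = 696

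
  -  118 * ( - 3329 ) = 392822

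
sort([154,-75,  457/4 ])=[  -  75,457/4,154]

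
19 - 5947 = -5928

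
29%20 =9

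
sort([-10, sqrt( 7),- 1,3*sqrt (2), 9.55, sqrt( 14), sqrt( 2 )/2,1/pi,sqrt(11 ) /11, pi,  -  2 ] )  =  [-10, - 2, - 1,sqrt( 11) /11, 1/pi, sqrt(2 ) /2,sqrt(7), pi, sqrt(14 ),3*sqrt(2 ),9.55]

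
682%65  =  32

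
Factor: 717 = 3^1*239^1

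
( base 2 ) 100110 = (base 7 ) 53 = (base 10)38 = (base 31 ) 17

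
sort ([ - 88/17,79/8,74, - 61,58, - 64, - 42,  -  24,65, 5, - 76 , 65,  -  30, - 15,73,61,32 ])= [ - 76, - 64, - 61 , - 42, - 30, - 24, - 15, - 88/17,5, 79/8,32, 58,61,65, 65,73,74]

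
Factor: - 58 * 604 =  - 35032 = -2^3*29^1*151^1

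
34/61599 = 34/61599=0.00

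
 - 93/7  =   - 14 + 5/7  =  -  13.29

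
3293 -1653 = 1640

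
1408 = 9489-8081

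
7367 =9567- 2200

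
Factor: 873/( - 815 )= - 3^2*5^( - 1 ) * 97^1*163^( -1 )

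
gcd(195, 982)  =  1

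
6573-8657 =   -  2084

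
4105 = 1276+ 2829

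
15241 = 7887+7354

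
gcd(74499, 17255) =1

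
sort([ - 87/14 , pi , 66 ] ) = [  -  87/14,pi,  66 ]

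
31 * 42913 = 1330303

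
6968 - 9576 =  - 2608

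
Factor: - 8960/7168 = -2^( - 2 )*5^1  =  - 5/4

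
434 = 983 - 549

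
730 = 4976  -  4246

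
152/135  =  152/135 = 1.13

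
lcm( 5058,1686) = 5058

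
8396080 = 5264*1595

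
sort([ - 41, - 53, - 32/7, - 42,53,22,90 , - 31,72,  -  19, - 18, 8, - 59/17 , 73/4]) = [ - 53, - 42, - 41, - 31, - 19 , - 18, - 32/7,  -  59/17,8, 73/4, 22, 53,72, 90] 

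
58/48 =1  +  5/24 = 1.21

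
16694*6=100164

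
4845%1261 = 1062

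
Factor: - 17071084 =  - 2^2*317^1*13463^1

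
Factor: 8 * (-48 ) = - 384 = -  2^7*3^1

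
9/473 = 9/473  =  0.02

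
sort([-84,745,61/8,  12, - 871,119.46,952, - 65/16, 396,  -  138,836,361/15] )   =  [ - 871, - 138,  -  84, - 65/16,61/8, 12,361/15,119.46,  396,745, 836,952] 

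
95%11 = 7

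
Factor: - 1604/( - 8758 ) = 2^1*29^( -1 )*151^( - 1)*401^1 = 802/4379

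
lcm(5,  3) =15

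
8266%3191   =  1884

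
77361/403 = 77361/403 = 191.96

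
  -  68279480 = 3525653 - 71805133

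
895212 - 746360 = 148852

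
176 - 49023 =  - 48847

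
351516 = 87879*4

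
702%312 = 78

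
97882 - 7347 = 90535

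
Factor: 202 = 2^1*101^1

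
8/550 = 4/275 = 0.01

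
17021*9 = 153189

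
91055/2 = 45527 + 1/2=   45527.50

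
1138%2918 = 1138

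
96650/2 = 48325 = 48325.00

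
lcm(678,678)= 678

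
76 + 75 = 151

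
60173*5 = 300865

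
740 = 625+115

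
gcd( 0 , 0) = 0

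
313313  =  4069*77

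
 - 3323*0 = 0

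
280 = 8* 35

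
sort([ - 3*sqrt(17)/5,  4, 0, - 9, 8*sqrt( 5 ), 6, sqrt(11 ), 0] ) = [ - 9, - 3 * sqrt(17) /5, 0, 0, sqrt(  11),4, 6, 8*sqrt(5)]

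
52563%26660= 25903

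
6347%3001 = 345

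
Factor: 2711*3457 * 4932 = 46222343964 =2^2*3^2*137^1*2711^1*3457^1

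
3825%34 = 17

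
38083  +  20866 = 58949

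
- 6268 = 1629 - 7897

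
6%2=0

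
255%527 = 255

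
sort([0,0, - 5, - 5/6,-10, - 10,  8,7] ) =[  -  10,  -  10, - 5, - 5/6  ,  0 , 0,7, 8]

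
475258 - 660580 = - 185322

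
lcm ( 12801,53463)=908871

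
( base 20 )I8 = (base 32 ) BG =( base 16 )170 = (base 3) 111122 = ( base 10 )368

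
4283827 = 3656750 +627077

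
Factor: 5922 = 2^1 * 3^2*7^1 * 47^1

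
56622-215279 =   -  158657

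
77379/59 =77379/59 = 1311.51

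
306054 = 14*21861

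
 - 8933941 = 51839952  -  60773893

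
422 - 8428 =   -  8006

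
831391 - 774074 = 57317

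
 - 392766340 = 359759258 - 752525598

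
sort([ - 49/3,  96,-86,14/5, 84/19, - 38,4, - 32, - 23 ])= [ -86,-38, - 32, - 23, - 49/3,14/5,4, 84/19,  96]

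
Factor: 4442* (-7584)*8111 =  - 273244406208 =- 2^6*3^1 *79^1*2221^1*8111^1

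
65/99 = 65/99 = 0.66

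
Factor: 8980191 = 3^2*11^1*90709^1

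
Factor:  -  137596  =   - 2^2 * 41^1*839^1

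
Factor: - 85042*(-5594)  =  2^2 * 101^1 * 421^1 * 2797^1 = 475724948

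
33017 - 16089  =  16928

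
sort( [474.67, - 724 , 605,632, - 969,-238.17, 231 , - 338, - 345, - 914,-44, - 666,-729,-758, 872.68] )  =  [ - 969, - 914,-758, - 729, -724,  -  666,  -  345,-338,- 238.17, - 44,231,474.67, 605, 632, 872.68]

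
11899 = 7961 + 3938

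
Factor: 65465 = 5^1*13093^1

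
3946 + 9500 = 13446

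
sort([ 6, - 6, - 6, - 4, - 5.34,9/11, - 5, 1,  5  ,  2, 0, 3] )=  [  -  6, - 6,  -  5.34, - 5, - 4, 0,  9/11,  1,2,3,5 , 6] 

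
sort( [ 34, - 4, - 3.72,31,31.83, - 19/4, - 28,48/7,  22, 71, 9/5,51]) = [ - 28, - 19/4, - 4, - 3.72, 9/5,48/7,22,31,31.83,  34,51,71 ]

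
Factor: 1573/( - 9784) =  - 2^( - 3 )*11^2*13^1*1223^(  -  1)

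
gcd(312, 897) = 39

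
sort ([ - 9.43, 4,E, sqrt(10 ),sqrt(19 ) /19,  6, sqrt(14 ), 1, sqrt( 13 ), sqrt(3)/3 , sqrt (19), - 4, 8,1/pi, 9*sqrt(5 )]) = [-9.43, -4, sqrt( 19 ) /19 , 1/pi, sqrt(3)/3,  1,  E, sqrt(10 ), sqrt( 13 ),sqrt(14), 4,sqrt(19), 6, 8, 9*sqrt(5)] 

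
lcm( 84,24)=168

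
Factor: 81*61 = 4941 = 3^4*61^1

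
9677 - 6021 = 3656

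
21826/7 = 3118=3118.00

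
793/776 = 1 + 17/776 = 1.02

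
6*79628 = 477768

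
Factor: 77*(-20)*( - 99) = 152460  =  2^2*3^2*5^1 * 7^1 *11^2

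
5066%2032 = 1002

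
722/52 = 13  +  23/26 = 13.88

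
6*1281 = 7686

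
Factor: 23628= 2^2*3^1*11^1*179^1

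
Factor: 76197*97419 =3^2 * 7^1*11^1 * 2309^1*4639^1=7423035543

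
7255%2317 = 304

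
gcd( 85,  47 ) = 1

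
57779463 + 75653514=133432977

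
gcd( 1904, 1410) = 2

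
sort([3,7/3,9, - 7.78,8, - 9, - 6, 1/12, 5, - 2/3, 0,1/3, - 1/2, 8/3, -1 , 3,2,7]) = [ - 9,  -  7.78, -6,- 1, - 2/3, - 1/2,0, 1/12,1/3,  2, 7/3,8/3,3,  3, 5 , 7,8,9 ]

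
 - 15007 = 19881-34888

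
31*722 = 22382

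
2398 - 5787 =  - 3389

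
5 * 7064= 35320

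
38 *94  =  3572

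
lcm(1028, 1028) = 1028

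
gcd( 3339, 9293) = 1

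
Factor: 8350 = 2^1 * 5^2*167^1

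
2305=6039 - 3734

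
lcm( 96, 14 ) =672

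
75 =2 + 73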